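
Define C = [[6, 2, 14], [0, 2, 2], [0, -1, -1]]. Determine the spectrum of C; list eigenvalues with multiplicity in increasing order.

0, 1, 6

Characteristic polynomial: p(μ) = μ^3 - 7μ^2 + 6μ = μ(μ - 6)(μ - 1).
Roots (with multiplicity): 0, 1, 6.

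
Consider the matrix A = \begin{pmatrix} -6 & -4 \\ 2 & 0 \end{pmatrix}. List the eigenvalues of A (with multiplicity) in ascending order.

-4, -2

Characteristic polynomial: p(λ) = λ^2 + 6λ + 8 = (λ + 2)(λ + 4).
Roots (with multiplicity): -4, -2.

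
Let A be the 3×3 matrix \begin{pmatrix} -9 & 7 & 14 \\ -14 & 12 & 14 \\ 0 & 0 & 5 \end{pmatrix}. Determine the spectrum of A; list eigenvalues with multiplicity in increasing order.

-2, 5, 5

Characteristic polynomial: p(μ) = μ^3 - 8μ^2 + 5μ + 50 = (μ - 5)^2(μ + 2).
Roots (with multiplicity): -2, 5, 5.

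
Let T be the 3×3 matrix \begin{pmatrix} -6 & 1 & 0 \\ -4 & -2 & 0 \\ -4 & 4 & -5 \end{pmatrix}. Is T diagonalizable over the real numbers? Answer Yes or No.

Characteristic polynomial: p(r) = r^3 + 13r^2 + 56r + 80 = (r + 4)^2(r + 5).
r = -4 has algebraic multiplicity 2; rank(T + 4I) = 2, so geometric multiplicity = 1.
Geometric multiplicity < algebraic multiplicity, so T is not diagonalizable.

No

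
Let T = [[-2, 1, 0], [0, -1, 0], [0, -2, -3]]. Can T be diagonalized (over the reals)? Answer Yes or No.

Yes

Characteristic polynomial: p(r) = r^3 + 6r^2 + 11r + 6 = (r + 1)(r + 2)(r + 3).
All 3 eigenvalues are distinct, so T is diagonalizable.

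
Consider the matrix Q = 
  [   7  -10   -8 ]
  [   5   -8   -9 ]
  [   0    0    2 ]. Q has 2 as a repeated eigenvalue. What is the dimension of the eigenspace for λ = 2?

1

Q − 2I = [[5, -10, -8], [5, -10, -9], [0, 0, 0]].
This matrix has rank 2, so its null space has dimension 3 − 2 = 1.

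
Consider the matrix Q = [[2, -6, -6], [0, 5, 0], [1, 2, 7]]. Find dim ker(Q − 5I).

Q − 5I = [[-3, -6, -6], [0, 0, 0], [1, 2, 2]].
This matrix has rank 1, so its null space has dimension 3 − 1 = 2.

2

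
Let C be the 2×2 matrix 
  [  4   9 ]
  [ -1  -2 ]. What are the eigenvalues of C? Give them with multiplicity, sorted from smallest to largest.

Characteristic polynomial: p(s) = s^2 - 2s + 1 = (s - 1)^2.
Roots (with multiplicity): 1, 1.

1, 1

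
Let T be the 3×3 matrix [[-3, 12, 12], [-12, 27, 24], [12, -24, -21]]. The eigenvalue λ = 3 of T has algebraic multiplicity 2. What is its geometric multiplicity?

2

T − 3I = [[-6, 12, 12], [-12, 24, 24], [12, -24, -24]].
This matrix has rank 1, so its null space has dimension 3 − 1 = 2.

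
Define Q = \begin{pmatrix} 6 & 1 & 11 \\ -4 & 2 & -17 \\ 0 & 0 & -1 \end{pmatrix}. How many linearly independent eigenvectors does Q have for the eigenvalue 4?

1

Q − 4I = [[2, 1, 11], [-4, -2, -17], [0, 0, -5]].
This matrix has rank 2, so its null space has dimension 3 − 2 = 1.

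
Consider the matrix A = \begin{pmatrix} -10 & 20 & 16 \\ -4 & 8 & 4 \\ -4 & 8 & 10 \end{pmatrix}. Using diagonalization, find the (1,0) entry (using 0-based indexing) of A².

Characteristic polynomial: t^3 - 8t^2 + 12t = t(t - 6)(t - 2), so the eigenvalues are 0, 2, 6.
t=2: eigenvector (-2, -2, 1).
t=0: eigenvector (2, 1, 0).
t=6: eigenvector (1, 0, 1).
P = [[-2, 2, 1], [-2, 1, 0], [1, 0, 1]], D = diag(2, 0, 6), P⁻¹ = [[1, -2, -1], [2, -3, -2], [-1, 2, 2]].
A² = P·diag(4, 0, 36)·P⁻¹ = [[-44, 88, 80], [-8, 16, 8], [-32, 64, 68]].
The requested entry is -8.

-8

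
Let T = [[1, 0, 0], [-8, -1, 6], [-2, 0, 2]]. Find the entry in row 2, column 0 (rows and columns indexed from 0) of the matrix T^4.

-30

Characteristic polynomial: λ^3 - 2λ^2 - λ + 2 = (λ - 2)(λ - 1)(λ + 1), so the eigenvalues are -1, 1, 2.
λ=1: eigenvector (1, 2, 2).
λ=-1: eigenvector (0, 1, 0).
λ=2: eigenvector (0, 2, 1).
P = [[1, 0, 0], [2, 1, 2], [2, 0, 1]], D = diag(1, -1, 2), P⁻¹ = [[1, 0, 0], [2, 1, -2], [-2, 0, 1]].
T⁴ = P·diag(1, 1, 16)·P⁻¹ = [[1, 0, 0], [-60, 1, 30], [-30, 0, 16]].
The requested entry is -30.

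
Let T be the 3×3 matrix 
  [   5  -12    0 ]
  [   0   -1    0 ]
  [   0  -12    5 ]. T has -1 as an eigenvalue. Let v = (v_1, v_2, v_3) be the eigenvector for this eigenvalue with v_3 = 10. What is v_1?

10

T + 1I = [[6, -12, 0], [0, 0, 0], [0, -12, 6]].
Solving (T + 1I)v = 0 gives the eigenspace spanned by (10, 5, 10).
With v_3 = 10, v = (10, 5, 10), so v_1 = 10.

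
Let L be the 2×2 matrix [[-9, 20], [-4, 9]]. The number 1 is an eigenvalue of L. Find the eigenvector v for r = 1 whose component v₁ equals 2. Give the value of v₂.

1

L − 1I = [[-10, 20], [-4, 8]].
Solving (L − 1I)v = 0 gives the eigenspace spanned by (2, 1).
With v₁ = 2, v = (2, 1), so v₂ = 1.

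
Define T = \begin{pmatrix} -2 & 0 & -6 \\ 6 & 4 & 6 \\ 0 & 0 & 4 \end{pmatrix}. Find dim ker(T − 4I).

T − 4I = [[-6, 0, -6], [6, 0, 6], [0, 0, 0]].
This matrix has rank 1, so its null space has dimension 3 − 1 = 2.

2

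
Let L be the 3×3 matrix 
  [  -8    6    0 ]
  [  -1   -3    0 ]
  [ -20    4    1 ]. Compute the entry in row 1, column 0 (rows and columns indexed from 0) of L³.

-91

Characteristic polynomial: μ^3 + 10μ^2 + 19μ - 30 = (μ - 1)(μ + 5)(μ + 6), so the eigenvalues are -6, -5, 1.
μ=-6: eigenvector (3, 1, 8).
μ=-5: eigenvector (2, 1, 6).
μ=1: eigenvector (0, 0, 1).
P = [[3, 2, 0], [1, 1, 0], [8, 6, 1]], D = diag(-6, -5, 1), P⁻¹ = [[1, -2, 0], [-1, 3, 0], [-2, -2, 1]].
L³ = P·diag(-216, -125, 1)·P⁻¹ = [[-398, 546, 0], [-91, 57, 0], [-980, 1204, 1]].
The requested entry is -91.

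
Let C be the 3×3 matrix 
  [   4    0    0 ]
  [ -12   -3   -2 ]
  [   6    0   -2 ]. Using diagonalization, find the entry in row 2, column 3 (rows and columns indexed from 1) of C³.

-38

Characteristic polynomial: s^3 + s^2 - 14s - 24 = (s - 4)(s + 2)(s + 3), so the eigenvalues are -3, -2, 4.
s=4: eigenvector (1, -2, 1).
s=-3: eigenvector (0, 1, 0).
s=-2: eigenvector (0, -2, 1).
P = [[1, 0, 0], [-2, 1, -2], [1, 0, 1]], D = diag(4, -3, -2), P⁻¹ = [[1, 0, 0], [0, 1, 2], [-1, 0, 1]].
C³ = P·diag(64, -27, -8)·P⁻¹ = [[64, 0, 0], [-144, -27, -38], [72, 0, -8]].
The requested entry is -38.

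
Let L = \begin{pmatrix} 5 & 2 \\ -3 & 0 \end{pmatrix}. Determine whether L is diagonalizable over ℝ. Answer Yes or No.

Yes

Characteristic polynomial: p(μ) = μ^2 - 5μ + 6 = (μ - 3)(μ - 2).
All 2 eigenvalues are distinct, so L is diagonalizable.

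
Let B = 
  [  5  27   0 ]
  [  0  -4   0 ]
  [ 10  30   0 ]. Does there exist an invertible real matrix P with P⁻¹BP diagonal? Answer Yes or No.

Yes

Characteristic polynomial: p(s) = s^3 - s^2 - 20s = s(s - 5)(s + 4).
All 3 eigenvalues are distinct, so B is diagonalizable.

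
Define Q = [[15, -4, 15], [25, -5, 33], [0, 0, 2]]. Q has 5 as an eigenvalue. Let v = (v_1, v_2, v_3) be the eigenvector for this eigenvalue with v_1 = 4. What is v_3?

0

Q − 5I = [[10, -4, 15], [25, -10, 33], [0, 0, -3]].
Solving (Q − 5I)v = 0 gives the eigenspace spanned by (4, 10, 0).
With v_1 = 4, v = (4, 10, 0), so v_3 = 0.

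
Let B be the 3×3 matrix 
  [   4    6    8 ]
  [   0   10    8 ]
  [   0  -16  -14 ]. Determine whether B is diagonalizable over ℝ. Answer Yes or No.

Yes

Characteristic polynomial: p(λ) = λ^3 - 28λ + 48 = (λ - 4)(λ - 2)(λ + 6).
All 3 eigenvalues are distinct, so B is diagonalizable.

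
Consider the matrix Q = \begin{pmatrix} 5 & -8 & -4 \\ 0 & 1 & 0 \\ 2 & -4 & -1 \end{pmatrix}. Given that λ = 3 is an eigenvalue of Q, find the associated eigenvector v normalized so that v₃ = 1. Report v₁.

Q − 3I = [[2, -8, -4], [0, -2, 0], [2, -4, -4]].
Solving (Q − 3I)v = 0 gives the eigenspace spanned by (2, 0, 1).
With v₃ = 1, v = (2, 0, 1), so v₁ = 2.

2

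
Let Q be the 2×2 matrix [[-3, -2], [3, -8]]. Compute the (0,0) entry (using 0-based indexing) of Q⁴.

Characteristic polynomial: λ^2 + 11λ + 30 = (λ + 5)(λ + 6), so the eigenvalues are -6, -5.
λ=-6: eigenvector (2, 3).
λ=-5: eigenvector (1, 1).
P = [[2, 1], [3, 1]], D = diag(-6, -5), P⁻¹ = [[-1, 1], [3, -2]].
Q⁴ = P·diag(1296, 625)·P⁻¹ = [[-717, 1342], [-2013, 2638]].
The requested entry is -717.

-717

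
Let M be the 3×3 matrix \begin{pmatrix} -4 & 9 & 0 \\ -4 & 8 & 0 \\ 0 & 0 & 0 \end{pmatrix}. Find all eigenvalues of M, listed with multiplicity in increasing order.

Characteristic polynomial: p(λ) = λ^3 - 4λ^2 + 4λ = λ(λ - 2)^2.
Roots (with multiplicity): 0, 2, 2.

0, 2, 2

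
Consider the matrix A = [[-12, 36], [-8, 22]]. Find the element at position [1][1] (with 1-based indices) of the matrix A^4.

Characteristic polynomial: s^2 - 10s + 24 = (s - 6)(s - 4), so the eigenvalues are 4, 6.
s=4: eigenvector (9, 4).
s=6: eigenvector (2, 1).
P = [[9, 2], [4, 1]], D = diag(4, 6), P⁻¹ = [[1, -2], [-4, 9]].
A⁴ = P·diag(256, 1296)·P⁻¹ = [[-8064, 18720], [-4160, 9616]].
The requested entry is -8064.

-8064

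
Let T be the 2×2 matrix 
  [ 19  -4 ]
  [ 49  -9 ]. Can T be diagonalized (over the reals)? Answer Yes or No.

Characteristic polynomial: p(s) = s^2 - 10s + 25 = (s - 5)^2.
s = 5 has algebraic multiplicity 2; rank(T − 5I) = 1, so geometric multiplicity = 1.
Geometric multiplicity < algebraic multiplicity, so T is not diagonalizable.

No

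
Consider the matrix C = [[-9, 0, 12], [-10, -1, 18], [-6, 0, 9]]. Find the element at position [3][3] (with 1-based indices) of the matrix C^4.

81

Characteristic polynomial: t^3 + t^2 - 9t - 9 = (t - 3)(t + 1)(t + 3), so the eigenvalues are -3, -1, 3.
t=3: eigenvector (1, 2, 1).
t=-3: eigenvector (-2, -1, -1).
t=-1: eigenvector (0, 1, 0).
P = [[1, -2, 0], [2, -1, 1], [1, -1, 0]], D = diag(3, -3, -1), P⁻¹ = [[-1, 0, 2], [-1, 0, 1], [1, 1, -3]].
C⁴ = P·diag(81, 81, 1)·P⁻¹ = [[81, 0, 0], [-80, 1, 240], [0, 0, 81]].
The requested entry is 81.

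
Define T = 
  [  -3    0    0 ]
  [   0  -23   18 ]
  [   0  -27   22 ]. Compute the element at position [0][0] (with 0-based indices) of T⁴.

81

Characteristic polynomial: λ^3 + 4λ^2 - 17λ - 60 = (λ - 4)(λ + 3)(λ + 5), so the eigenvalues are -5, -3, 4.
λ=4: eigenvector (0, 2, 3).
λ=-5: eigenvector (0, 1, 1).
λ=-3: eigenvector (1, 0, 0).
P = [[0, 0, 1], [2, 1, 0], [3, 1, 0]], D = diag(4, -5, -3), P⁻¹ = [[0, -1, 1], [0, 3, -2], [1, 0, 0]].
T⁴ = P·diag(256, 625, 81)·P⁻¹ = [[81, 0, 0], [0, 1363, -738], [0, 1107, -482]].
The requested entry is 81.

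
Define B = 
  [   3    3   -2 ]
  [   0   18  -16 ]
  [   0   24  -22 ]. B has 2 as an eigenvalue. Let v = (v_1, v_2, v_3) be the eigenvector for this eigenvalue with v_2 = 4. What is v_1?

-4

B − 2I = [[1, 3, -2], [0, 16, -16], [0, 24, -24]].
Solving (B − 2I)v = 0 gives the eigenspace spanned by (-4, 4, 4).
With v_2 = 4, v = (-4, 4, 4), so v_1 = -4.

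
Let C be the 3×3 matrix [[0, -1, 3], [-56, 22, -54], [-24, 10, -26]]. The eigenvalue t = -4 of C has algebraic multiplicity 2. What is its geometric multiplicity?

C + 4I = [[4, -1, 3], [-56, 26, -54], [-24, 10, -22]].
This matrix has rank 2, so its null space has dimension 3 − 2 = 1.

1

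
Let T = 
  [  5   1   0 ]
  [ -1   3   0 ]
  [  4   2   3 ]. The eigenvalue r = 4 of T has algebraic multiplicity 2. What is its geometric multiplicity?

T − 4I = [[1, 1, 0], [-1, -1, 0], [4, 2, -1]].
This matrix has rank 2, so its null space has dimension 3 − 2 = 1.

1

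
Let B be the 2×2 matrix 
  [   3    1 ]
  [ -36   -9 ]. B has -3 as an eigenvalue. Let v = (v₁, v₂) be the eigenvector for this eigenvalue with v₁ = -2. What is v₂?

B + 3I = [[6, 1], [-36, -6]].
Solving (B + 3I)v = 0 gives the eigenspace spanned by (-2, 12).
With v₁ = -2, v = (-2, 12), so v₂ = 12.

12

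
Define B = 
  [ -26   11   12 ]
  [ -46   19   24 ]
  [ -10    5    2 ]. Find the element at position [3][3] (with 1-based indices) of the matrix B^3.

8

Characteristic polynomial: λ^3 + 5λ^2 - 2λ - 24 = (λ - 2)(λ + 3)(λ + 4), so the eigenvalues are -4, -3, 2.
λ=-4: eigenvector (1, 2, 0).
λ=-3: eigenvector (-1, -1, -1).
λ=2: eigenvector (2, 4, 1).
P = [[1, -1, 2], [2, -1, 4], [0, -1, 1]], D = diag(-4, -3, 2), P⁻¹ = [[3, -1, -2], [-2, 1, 0], [-2, 1, 1]].
B³ = P·diag(-64, -27, 8)·P⁻¹ = [[-278, 107, 144], [-502, 187, 288], [-70, 35, 8]].
The requested entry is 8.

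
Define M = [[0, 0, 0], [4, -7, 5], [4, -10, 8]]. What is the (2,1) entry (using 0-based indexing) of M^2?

Characteristic polynomial: t^3 - t^2 - 6t = t(t - 3)(t + 2), so the eigenvalues are -2, 0, 3.
t=0: eigenvector (1, 2, 2).
t=-2: eigenvector (0, 1, 1).
t=3: eigenvector (0, 1, 2).
P = [[1, 0, 0], [2, 1, 1], [2, 1, 2]], D = diag(0, -2, 3), P⁻¹ = [[1, 0, 0], [-2, 2, -1], [0, -1, 1]].
M² = P·diag(0, 4, 9)·P⁻¹ = [[0, 0, 0], [-8, -1, 5], [-8, -10, 14]].
The requested entry is -10.

-10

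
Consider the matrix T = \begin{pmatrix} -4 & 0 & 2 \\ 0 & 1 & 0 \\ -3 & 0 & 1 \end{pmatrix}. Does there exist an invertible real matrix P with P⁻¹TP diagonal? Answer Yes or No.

Characteristic polynomial: p(λ) = λ^3 + 2λ^2 - λ - 2 = (λ - 1)(λ + 1)(λ + 2).
All 3 eigenvalues are distinct, so T is diagonalizable.

Yes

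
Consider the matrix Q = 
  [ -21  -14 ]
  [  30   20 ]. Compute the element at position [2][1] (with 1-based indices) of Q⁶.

-30

Characteristic polynomial: μ^2 + μ = μ(μ + 1), so the eigenvalues are -1, 0.
μ=0: eigenvector (-2, 3).
μ=-1: eigenvector (7, -10).
P = [[-2, 7], [3, -10]], D = diag(0, -1), P⁻¹ = [[10, 7], [3, 2]].
Q⁶ = P·diag(0, 1)·P⁻¹ = [[21, 14], [-30, -20]].
The requested entry is -30.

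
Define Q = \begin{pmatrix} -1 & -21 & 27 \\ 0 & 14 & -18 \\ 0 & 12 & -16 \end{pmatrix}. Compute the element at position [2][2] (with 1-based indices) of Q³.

152

Characteristic polynomial: r^3 + 3r^2 - 6r - 8 = (r - 2)(r + 1)(r + 4), so the eigenvalues are -4, -1, 2.
r=-1: eigenvector (1, 0, 0).
r=2: eigenvector (-3, 3, 2).
r=-4: eigenvector (-2, 1, 1).
P = [[1, -3, -2], [0, 3, 1], [0, 2, 1]], D = diag(-1, 2, -4), P⁻¹ = [[1, -1, 3], [0, 1, -1], [0, -2, 3]].
Q³ = P·diag(-1, 8, -64)·P⁻¹ = [[-1, -279, 405], [0, 152, -216], [0, 144, -208]].
The requested entry is 152.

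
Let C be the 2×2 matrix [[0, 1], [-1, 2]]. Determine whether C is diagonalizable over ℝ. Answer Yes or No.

Characteristic polynomial: p(r) = r^2 - 2r + 1 = (r - 1)^2.
r = 1 has algebraic multiplicity 2; rank(C − 1I) = 1, so geometric multiplicity = 1.
Geometric multiplicity < algebraic multiplicity, so C is not diagonalizable.

No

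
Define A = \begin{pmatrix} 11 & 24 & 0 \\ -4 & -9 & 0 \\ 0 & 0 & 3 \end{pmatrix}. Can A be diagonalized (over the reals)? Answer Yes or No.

Characteristic polynomial: p(r) = r^3 - 5r^2 + 3r + 9 = (r - 3)^2(r + 1).
r = 3 has algebraic multiplicity 2; rank(A − 3I) = 1, so geometric multiplicity = 2.
Every eigenvalue has geometric = algebraic multiplicity, so A is diagonalizable.

Yes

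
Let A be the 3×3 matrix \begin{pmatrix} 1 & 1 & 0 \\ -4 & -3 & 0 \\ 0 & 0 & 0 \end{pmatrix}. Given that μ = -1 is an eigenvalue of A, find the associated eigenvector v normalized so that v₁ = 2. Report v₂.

A + 1I = [[2, 1, 0], [-4, -2, 0], [0, 0, 1]].
Solving (A + 1I)v = 0 gives the eigenspace spanned by (2, -4, 0).
With v₁ = 2, v = (2, -4, 0), so v₂ = -4.

-4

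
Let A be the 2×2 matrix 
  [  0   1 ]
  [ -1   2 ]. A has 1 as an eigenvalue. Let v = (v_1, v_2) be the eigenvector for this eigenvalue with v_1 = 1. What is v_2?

A − 1I = [[-1, 1], [-1, 1]].
Solving (A − 1I)v = 0 gives the eigenspace spanned by (1, 1).
With v_1 = 1, v = (1, 1), so v_2 = 1.

1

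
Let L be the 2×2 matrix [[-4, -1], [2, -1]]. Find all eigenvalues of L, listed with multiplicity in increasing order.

-3, -2

Characteristic polynomial: p(s) = s^2 + 5s + 6 = (s + 2)(s + 3).
Roots (with multiplicity): -3, -2.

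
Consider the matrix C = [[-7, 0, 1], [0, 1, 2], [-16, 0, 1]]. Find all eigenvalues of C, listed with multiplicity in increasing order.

-3, -3, 1

Characteristic polynomial: p(r) = r^3 + 5r^2 + 3r - 9 = (r - 1)(r + 3)^2.
Roots (with multiplicity): -3, -3, 1.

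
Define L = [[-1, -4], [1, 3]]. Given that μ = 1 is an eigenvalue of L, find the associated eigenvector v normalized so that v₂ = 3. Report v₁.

L − 1I = [[-2, -4], [1, 2]].
Solving (L − 1I)v = 0 gives the eigenspace spanned by (-6, 3).
With v₂ = 3, v = (-6, 3), so v₁ = -6.

-6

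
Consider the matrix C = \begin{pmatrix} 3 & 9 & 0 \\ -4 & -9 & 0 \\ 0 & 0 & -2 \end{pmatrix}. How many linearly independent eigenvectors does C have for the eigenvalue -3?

C + 3I = [[6, 9, 0], [-4, -6, 0], [0, 0, 1]].
This matrix has rank 2, so its null space has dimension 3 − 2 = 1.

1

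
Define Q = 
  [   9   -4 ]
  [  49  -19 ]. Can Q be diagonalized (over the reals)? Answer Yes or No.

No

Characteristic polynomial: p(λ) = λ^2 + 10λ + 25 = (λ + 5)^2.
λ = -5 has algebraic multiplicity 2; rank(Q + 5I) = 1, so geometric multiplicity = 1.
Geometric multiplicity < algebraic multiplicity, so Q is not diagonalizable.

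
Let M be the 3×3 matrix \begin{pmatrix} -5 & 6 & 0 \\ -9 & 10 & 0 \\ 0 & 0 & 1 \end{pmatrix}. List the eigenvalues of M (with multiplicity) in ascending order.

1, 1, 4

Characteristic polynomial: p(r) = r^3 - 6r^2 + 9r - 4 = (r - 4)(r - 1)^2.
Roots (with multiplicity): 1, 1, 4.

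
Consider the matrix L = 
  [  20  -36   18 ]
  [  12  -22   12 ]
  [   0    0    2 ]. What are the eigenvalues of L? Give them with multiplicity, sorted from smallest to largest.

-4, 2, 2

Characteristic polynomial: p(λ) = λ^3 - 12λ + 16 = (λ - 2)^2(λ + 4).
Roots (with multiplicity): -4, 2, 2.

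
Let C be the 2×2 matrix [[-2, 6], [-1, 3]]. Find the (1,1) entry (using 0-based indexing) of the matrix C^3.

3

Characteristic polynomial: λ^2 - λ = λ(λ - 1), so the eigenvalues are 0, 1.
λ=1: eigenvector (-2, -1).
λ=0: eigenvector (3, 1).
P = [[-2, 3], [-1, 1]], D = diag(1, 0), P⁻¹ = [[1, -3], [1, -2]].
C³ = P·diag(1, 0)·P⁻¹ = [[-2, 6], [-1, 3]].
The requested entry is 3.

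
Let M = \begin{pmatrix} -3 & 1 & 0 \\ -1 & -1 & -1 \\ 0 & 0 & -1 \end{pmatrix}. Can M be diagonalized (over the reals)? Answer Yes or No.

Characteristic polynomial: p(s) = s^3 + 5s^2 + 8s + 4 = (s + 1)(s + 2)^2.
s = -2 has algebraic multiplicity 2; rank(M + 2I) = 2, so geometric multiplicity = 1.
Geometric multiplicity < algebraic multiplicity, so M is not diagonalizable.

No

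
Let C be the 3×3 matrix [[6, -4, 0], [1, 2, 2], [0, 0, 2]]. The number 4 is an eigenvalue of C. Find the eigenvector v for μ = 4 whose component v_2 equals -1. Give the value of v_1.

C − 4I = [[2, -4, 0], [1, -2, 2], [0, 0, -2]].
Solving (C − 4I)v = 0 gives the eigenspace spanned by (-2, -1, 0).
With v_2 = -1, v = (-2, -1, 0), so v_1 = -2.

-2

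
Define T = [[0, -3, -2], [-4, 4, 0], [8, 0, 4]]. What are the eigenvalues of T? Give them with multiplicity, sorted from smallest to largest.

Characteristic polynomial: p(λ) = λ^3 - 8λ^2 + 20λ - 16 = (λ - 4)(λ - 2)^2.
Roots (with multiplicity): 2, 2, 4.

2, 2, 4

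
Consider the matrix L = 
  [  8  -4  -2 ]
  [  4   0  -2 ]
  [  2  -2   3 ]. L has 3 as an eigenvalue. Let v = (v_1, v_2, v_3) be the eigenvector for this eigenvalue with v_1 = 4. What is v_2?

L − 3I = [[5, -4, -2], [4, -3, -2], [2, -2, 0]].
Solving (L − 3I)v = 0 gives the eigenspace spanned by (4, 4, 2).
With v_1 = 4, v = (4, 4, 2), so v_2 = 4.

4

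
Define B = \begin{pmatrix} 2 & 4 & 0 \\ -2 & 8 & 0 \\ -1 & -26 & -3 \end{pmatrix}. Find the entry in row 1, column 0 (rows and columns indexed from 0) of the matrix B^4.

Characteristic polynomial: λ^3 - 7λ^2 - 6λ + 72 = (λ - 6)(λ - 4)(λ + 3), so the eigenvalues are -3, 4, 6.
λ=-3: eigenvector (0, 0, 1).
λ=4: eigenvector (-2, -1, 4).
λ=6: eigenvector (1, 1, -3).
P = [[0, -2, 1], [0, -1, 1], [1, 4, -3]], D = diag(-3, 4, 6), P⁻¹ = [[1, 2, 1], [-1, 1, 0], [-1, 2, 0]].
B⁴ = P·diag(81, 256, 1296)·P⁻¹ = [[-784, 2080, 0], [-1040, 2336, 0], [2945, -6590, 81]].
The requested entry is -1040.

-1040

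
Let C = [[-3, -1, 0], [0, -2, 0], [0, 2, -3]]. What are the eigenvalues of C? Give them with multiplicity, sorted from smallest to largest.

-3, -3, -2

Characteristic polynomial: p(t) = t^3 + 8t^2 + 21t + 18 = (t + 2)(t + 3)^2.
Roots (with multiplicity): -3, -3, -2.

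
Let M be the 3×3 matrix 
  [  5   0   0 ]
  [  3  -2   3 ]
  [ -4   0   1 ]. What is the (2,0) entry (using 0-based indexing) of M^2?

Characteristic polynomial: μ^3 - 4μ^2 - 7μ + 10 = (μ - 5)(μ - 1)(μ + 2), so the eigenvalues are -2, 1, 5.
μ=5: eigenvector (1, 0, -1).
μ=-2: eigenvector (0, 1, 0).
μ=1: eigenvector (0, 1, 1).
P = [[1, 0, 0], [0, 1, 1], [-1, 0, 1]], D = diag(5, -2, 1), P⁻¹ = [[1, 0, 0], [-1, 1, -1], [1, 0, 1]].
M² = P·diag(25, 4, 1)·P⁻¹ = [[25, 0, 0], [-3, 4, -3], [-24, 0, 1]].
The requested entry is -24.

-24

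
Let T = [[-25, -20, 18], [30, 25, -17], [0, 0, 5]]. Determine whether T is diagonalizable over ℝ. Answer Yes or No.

No

Characteristic polynomial: p(λ) = λ^3 - 5λ^2 - 25λ + 125 = (λ - 5)^2(λ + 5).
λ = 5 has algebraic multiplicity 2; rank(T − 5I) = 2, so geometric multiplicity = 1.
Geometric multiplicity < algebraic multiplicity, so T is not diagonalizable.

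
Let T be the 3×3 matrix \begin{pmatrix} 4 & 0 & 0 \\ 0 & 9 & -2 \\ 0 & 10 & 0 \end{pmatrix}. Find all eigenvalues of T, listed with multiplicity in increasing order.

4, 4, 5

Characteristic polynomial: p(μ) = μ^3 - 13μ^2 + 56μ - 80 = (μ - 5)(μ - 4)^2.
Roots (with multiplicity): 4, 4, 5.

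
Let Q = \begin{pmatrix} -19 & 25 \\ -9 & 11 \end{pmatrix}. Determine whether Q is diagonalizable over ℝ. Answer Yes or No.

No

Characteristic polynomial: p(s) = s^2 + 8s + 16 = (s + 4)^2.
s = -4 has algebraic multiplicity 2; rank(Q + 4I) = 1, so geometric multiplicity = 1.
Geometric multiplicity < algebraic multiplicity, so Q is not diagonalizable.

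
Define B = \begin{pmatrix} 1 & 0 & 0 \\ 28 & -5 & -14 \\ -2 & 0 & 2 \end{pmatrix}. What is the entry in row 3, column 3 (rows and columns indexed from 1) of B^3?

8

Characteristic polynomial: s^3 + 2s^2 - 13s + 10 = (s - 2)(s - 1)(s + 5), so the eigenvalues are -5, 1, 2.
s=1: eigenvector (1, 0, 2).
s=2: eigenvector (0, -2, 1).
s=-5: eigenvector (0, 1, 0).
P = [[1, 0, 0], [0, -2, 1], [2, 1, 0]], D = diag(1, 2, -5), P⁻¹ = [[1, 0, 0], [-2, 0, 1], [-4, 1, 2]].
B³ = P·diag(1, 8, -125)·P⁻¹ = [[1, 0, 0], [532, -125, -266], [-14, 0, 8]].
The requested entry is 8.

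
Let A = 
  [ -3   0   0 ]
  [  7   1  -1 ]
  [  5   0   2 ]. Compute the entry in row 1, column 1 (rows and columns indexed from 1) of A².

Characteristic polynomial: s^3 - 7s + 6 = (s - 2)(s - 1)(s + 3), so the eigenvalues are -3, 1, 2.
s=-3: eigenvector (1, -2, -1).
s=2: eigenvector (0, -1, 1).
s=1: eigenvector (0, 1, 0).
P = [[1, 0, 0], [-2, -1, 1], [-1, 1, 0]], D = diag(-3, 2, 1), P⁻¹ = [[1, 0, 0], [1, 0, 1], [3, 1, 1]].
A² = P·diag(9, 4, 1)·P⁻¹ = [[9, 0, 0], [-19, 1, -3], [-5, 0, 4]].
The requested entry is 9.

9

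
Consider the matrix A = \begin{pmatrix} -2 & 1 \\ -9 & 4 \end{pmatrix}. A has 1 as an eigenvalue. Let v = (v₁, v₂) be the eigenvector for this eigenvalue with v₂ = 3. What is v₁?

A − 1I = [[-3, 1], [-9, 3]].
Solving (A − 1I)v = 0 gives the eigenspace spanned by (1, 3).
With v₂ = 3, v = (1, 3), so v₁ = 1.

1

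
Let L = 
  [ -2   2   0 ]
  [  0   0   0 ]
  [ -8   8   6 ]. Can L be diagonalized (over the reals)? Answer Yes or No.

Yes

Characteristic polynomial: p(r) = r^3 - 4r^2 - 12r = r(r - 6)(r + 2).
All 3 eigenvalues are distinct, so L is diagonalizable.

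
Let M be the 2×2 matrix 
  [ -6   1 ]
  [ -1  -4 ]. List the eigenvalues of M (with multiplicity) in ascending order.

-5, -5

Characteristic polynomial: p(r) = r^2 + 10r + 25 = (r + 5)^2.
Roots (with multiplicity): -5, -5.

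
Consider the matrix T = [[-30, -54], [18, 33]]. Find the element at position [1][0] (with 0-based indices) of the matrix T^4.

2430

Characteristic polynomial: s^2 - 3s - 18 = (s - 6)(s + 3), so the eigenvalues are -3, 6.
s=-3: eigenvector (-2, 1).
s=6: eigenvector (-3, 2).
P = [[-2, -3], [1, 2]], D = diag(-3, 6), P⁻¹ = [[-2, -3], [1, 2]].
T⁴ = P·diag(81, 1296)·P⁻¹ = [[-3564, -7290], [2430, 4941]].
The requested entry is 2430.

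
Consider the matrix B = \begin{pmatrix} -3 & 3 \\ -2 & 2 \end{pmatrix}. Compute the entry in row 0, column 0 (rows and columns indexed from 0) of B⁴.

Characteristic polynomial: μ^2 + μ = μ(μ + 1), so the eigenvalues are -1, 0.
μ=-1: eigenvector (3, 2).
μ=0: eigenvector (1, 1).
P = [[3, 1], [2, 1]], D = diag(-1, 0), P⁻¹ = [[1, -1], [-2, 3]].
B⁴ = P·diag(1, 0)·P⁻¹ = [[3, -3], [2, -2]].
The requested entry is 3.

3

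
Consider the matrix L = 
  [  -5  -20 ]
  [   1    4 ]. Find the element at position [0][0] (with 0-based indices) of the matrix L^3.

Characteristic polynomial: λ^2 + λ = λ(λ + 1), so the eigenvalues are -1, 0.
λ=0: eigenvector (-4, 1).
λ=-1: eigenvector (5, -1).
P = [[-4, 5], [1, -1]], D = diag(0, -1), P⁻¹ = [[1, 5], [1, 4]].
L³ = P·diag(0, -1)·P⁻¹ = [[-5, -20], [1, 4]].
The requested entry is -5.

-5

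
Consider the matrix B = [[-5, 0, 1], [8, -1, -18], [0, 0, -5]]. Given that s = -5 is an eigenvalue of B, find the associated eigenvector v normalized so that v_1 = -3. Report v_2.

6

B + 5I = [[0, 0, 1], [8, 4, -18], [0, 0, 0]].
Solving (B + 5I)v = 0 gives the eigenspace spanned by (-3, 6, 0).
With v_1 = -3, v = (-3, 6, 0), so v_2 = 6.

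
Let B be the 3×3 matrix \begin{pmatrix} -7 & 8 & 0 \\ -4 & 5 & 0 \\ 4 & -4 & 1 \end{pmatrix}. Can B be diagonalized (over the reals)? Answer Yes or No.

Yes

Characteristic polynomial: p(λ) = λ^3 + λ^2 - 5λ + 3 = (λ - 1)^2(λ + 3).
λ = 1 has algebraic multiplicity 2; rank(B − 1I) = 1, so geometric multiplicity = 2.
Every eigenvalue has geometric = algebraic multiplicity, so B is diagonalizable.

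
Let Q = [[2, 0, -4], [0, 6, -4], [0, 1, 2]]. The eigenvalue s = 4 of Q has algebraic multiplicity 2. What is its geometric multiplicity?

1

Q − 4I = [[-2, 0, -4], [0, 2, -4], [0, 1, -2]].
This matrix has rank 2, so its null space has dimension 3 − 2 = 1.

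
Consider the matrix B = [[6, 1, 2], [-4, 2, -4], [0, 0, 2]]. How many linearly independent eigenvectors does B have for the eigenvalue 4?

1

B − 4I = [[2, 1, 2], [-4, -2, -4], [0, 0, -2]].
This matrix has rank 2, so its null space has dimension 3 − 2 = 1.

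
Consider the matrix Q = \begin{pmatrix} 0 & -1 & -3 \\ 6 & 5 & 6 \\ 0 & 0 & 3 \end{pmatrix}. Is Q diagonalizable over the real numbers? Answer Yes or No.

Yes

Characteristic polynomial: p(μ) = μ^3 - 8μ^2 + 21μ - 18 = (μ - 3)^2(μ - 2).
μ = 3 has algebraic multiplicity 2; rank(Q − 3I) = 1, so geometric multiplicity = 2.
Every eigenvalue has geometric = algebraic multiplicity, so Q is diagonalizable.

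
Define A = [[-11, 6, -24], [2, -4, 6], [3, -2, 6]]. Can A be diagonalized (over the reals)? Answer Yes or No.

Characteristic polynomial: p(λ) = λ^3 + 9λ^2 + 26λ + 24 = (λ + 2)(λ + 3)(λ + 4).
All 3 eigenvalues are distinct, so A is diagonalizable.

Yes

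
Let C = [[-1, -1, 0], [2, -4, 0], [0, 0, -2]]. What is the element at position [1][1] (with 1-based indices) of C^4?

Characteristic polynomial: s^3 + 7s^2 + 16s + 12 = (s + 2)^2(s + 3), so the eigenvalues are -3, -2, -2.
s=-2: eigenvector (0, 0, 1).
s=-3: eigenvector (1, 2, 0).
s=-2: eigenvector (1, 1, 0).
P = [[0, 1, 1], [0, 2, 1], [1, 0, 0]], D = diag(-2, -3, -2), P⁻¹ = [[0, 0, 1], [-1, 1, 0], [2, -1, 0]].
C⁴ = P·diag(16, 81, 16)·P⁻¹ = [[-49, 65, 0], [-130, 146, 0], [0, 0, 16]].
The requested entry is -49.

-49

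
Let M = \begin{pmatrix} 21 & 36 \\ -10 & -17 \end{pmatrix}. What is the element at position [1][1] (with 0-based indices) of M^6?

Characteristic polynomial: s^2 - 4s + 3 = (s - 3)(s - 1), so the eigenvalues are 1, 3.
s=3: eigenvector (-2, 1).
s=1: eigenvector (-9, 5).
P = [[-2, -9], [1, 5]], D = diag(3, 1), P⁻¹ = [[-5, -9], [1, 2]].
M⁶ = P·diag(729, 1)·P⁻¹ = [[7281, 13104], [-3640, -6551]].
The requested entry is -6551.

-6551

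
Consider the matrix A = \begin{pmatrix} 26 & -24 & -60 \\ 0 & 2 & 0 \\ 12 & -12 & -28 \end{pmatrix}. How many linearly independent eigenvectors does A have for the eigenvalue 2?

A − 2I = [[24, -24, -60], [0, 0, 0], [12, -12, -30]].
This matrix has rank 1, so its null space has dimension 3 − 1 = 2.

2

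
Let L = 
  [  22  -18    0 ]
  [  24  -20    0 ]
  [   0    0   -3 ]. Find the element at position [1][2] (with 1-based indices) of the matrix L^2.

Characteristic polynomial: t^3 + t^2 - 14t - 24 = (t - 4)(t + 2)(t + 3), so the eigenvalues are -3, -2, 4.
t=-2: eigenvector (-3, -4, 0).
t=4: eigenvector (1, 1, 0).
t=-3: eigenvector (0, 0, 1).
P = [[-3, 1, 0], [-4, 1, 0], [0, 0, 1]], D = diag(-2, 4, -3), P⁻¹ = [[1, -1, 0], [4, -3, 0], [0, 0, 1]].
L² = P·diag(4, 16, 9)·P⁻¹ = [[52, -36, 0], [48, -32, 0], [0, 0, 9]].
The requested entry is -36.

-36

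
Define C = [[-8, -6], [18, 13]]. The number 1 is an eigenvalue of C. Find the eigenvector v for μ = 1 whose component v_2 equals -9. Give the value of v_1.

C − 1I = [[-9, -6], [18, 12]].
Solving (C − 1I)v = 0 gives the eigenspace spanned by (6, -9).
With v_2 = -9, v = (6, -9), so v_1 = 6.

6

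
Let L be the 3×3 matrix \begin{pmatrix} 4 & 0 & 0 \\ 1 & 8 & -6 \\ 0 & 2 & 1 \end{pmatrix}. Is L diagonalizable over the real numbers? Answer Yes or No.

Characteristic polynomial: p(λ) = λ^3 - 13λ^2 + 56λ - 80 = (λ - 5)(λ - 4)^2.
λ = 4 has algebraic multiplicity 2; rank(L − 4I) = 2, so geometric multiplicity = 1.
Geometric multiplicity < algebraic multiplicity, so L is not diagonalizable.

No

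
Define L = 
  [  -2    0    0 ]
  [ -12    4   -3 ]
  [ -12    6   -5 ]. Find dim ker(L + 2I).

2

L + 2I = [[0, 0, 0], [-12, 6, -3], [-12, 6, -3]].
This matrix has rank 1, so its null space has dimension 3 − 1 = 2.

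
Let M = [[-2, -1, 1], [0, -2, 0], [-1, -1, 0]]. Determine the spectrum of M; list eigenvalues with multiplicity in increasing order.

Characteristic polynomial: p(s) = s^3 + 4s^2 + 5s + 2 = (s + 1)^2(s + 2).
Roots (with multiplicity): -2, -1, -1.

-2, -1, -1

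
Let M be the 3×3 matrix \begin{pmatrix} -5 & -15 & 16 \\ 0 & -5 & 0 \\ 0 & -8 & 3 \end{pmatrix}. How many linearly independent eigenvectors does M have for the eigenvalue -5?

M + 5I = [[0, -15, 16], [0, 0, 0], [0, -8, 8]].
This matrix has rank 2, so its null space has dimension 3 − 2 = 1.

1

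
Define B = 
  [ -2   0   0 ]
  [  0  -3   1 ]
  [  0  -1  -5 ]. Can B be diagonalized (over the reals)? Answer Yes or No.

Characteristic polynomial: p(λ) = λ^3 + 10λ^2 + 32λ + 32 = (λ + 2)(λ + 4)^2.
λ = -4 has algebraic multiplicity 2; rank(B + 4I) = 2, so geometric multiplicity = 1.
Geometric multiplicity < algebraic multiplicity, so B is not diagonalizable.

No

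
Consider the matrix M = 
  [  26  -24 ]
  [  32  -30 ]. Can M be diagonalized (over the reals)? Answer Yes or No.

Yes

Characteristic polynomial: p(t) = t^2 + 4t - 12 = (t - 2)(t + 6).
All 2 eigenvalues are distinct, so M is diagonalizable.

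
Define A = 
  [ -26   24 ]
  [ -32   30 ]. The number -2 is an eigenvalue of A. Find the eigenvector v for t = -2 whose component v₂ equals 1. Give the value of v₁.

A + 2I = [[-24, 24], [-32, 32]].
Solving (A + 2I)v = 0 gives the eigenspace spanned by (1, 1).
With v₂ = 1, v = (1, 1), so v₁ = 1.

1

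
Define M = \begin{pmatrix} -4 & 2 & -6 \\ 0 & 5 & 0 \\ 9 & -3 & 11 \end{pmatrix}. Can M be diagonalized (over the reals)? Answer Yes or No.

Characteristic polynomial: p(r) = r^3 - 12r^2 + 45r - 50 = (r - 5)^2(r - 2).
r = 5 has algebraic multiplicity 2; rank(M − 5I) = 2, so geometric multiplicity = 1.
Geometric multiplicity < algebraic multiplicity, so M is not diagonalizable.

No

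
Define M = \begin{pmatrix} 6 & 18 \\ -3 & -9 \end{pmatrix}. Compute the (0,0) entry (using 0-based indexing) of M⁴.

-162

Characteristic polynomial: t^2 + 3t = t(t + 3), so the eigenvalues are -3, 0.
t=0: eigenvector (-3, 1).
t=-3: eigenvector (2, -1).
P = [[-3, 2], [1, -1]], D = diag(0, -3), P⁻¹ = [[-1, -2], [-1, -3]].
M⁴ = P·diag(0, 81)·P⁻¹ = [[-162, -486], [81, 243]].
The requested entry is -162.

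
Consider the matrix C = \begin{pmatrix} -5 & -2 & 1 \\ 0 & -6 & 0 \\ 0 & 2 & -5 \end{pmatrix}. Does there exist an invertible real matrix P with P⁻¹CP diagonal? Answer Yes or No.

Characteristic polynomial: p(s) = s^3 + 16s^2 + 85s + 150 = (s + 5)^2(s + 6).
s = -5 has algebraic multiplicity 2; rank(C + 5I) = 2, so geometric multiplicity = 1.
Geometric multiplicity < algebraic multiplicity, so C is not diagonalizable.

No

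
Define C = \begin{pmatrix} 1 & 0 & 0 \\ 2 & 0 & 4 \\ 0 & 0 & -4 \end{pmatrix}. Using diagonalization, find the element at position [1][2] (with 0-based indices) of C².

Characteristic polynomial: r^3 + 3r^2 - 4r = r(r - 1)(r + 4), so the eigenvalues are -4, 0, 1.
r=-4: eigenvector (0, -1, 1).
r=0: eigenvector (0, 1, 0).
r=1: eigenvector (1, 2, 0).
P = [[0, 0, 1], [-1, 1, 2], [1, 0, 0]], D = diag(-4, 0, 1), P⁻¹ = [[0, 0, 1], [-2, 1, 1], [1, 0, 0]].
C² = P·diag(16, 0, 1)·P⁻¹ = [[1, 0, 0], [2, 0, -16], [0, 0, 16]].
The requested entry is -16.

-16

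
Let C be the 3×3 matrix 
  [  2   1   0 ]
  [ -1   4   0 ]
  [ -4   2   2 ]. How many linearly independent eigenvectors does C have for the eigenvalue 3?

1

C − 3I = [[-1, 1, 0], [-1, 1, 0], [-4, 2, -1]].
This matrix has rank 2, so its null space has dimension 3 − 2 = 1.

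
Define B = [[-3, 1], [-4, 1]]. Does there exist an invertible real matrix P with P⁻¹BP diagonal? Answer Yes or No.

No

Characteristic polynomial: p(t) = t^2 + 2t + 1 = (t + 1)^2.
t = -1 has algebraic multiplicity 2; rank(B + 1I) = 1, so geometric multiplicity = 1.
Geometric multiplicity < algebraic multiplicity, so B is not diagonalizable.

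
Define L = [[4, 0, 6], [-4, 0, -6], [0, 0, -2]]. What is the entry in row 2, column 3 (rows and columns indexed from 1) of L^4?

Characteristic polynomial: s^3 - 2s^2 - 8s = s(s - 4)(s + 2), so the eigenvalues are -2, 0, 4.
s=0: eigenvector (0, 1, 0).
s=4: eigenvector (1, -1, 0).
s=-2: eigenvector (-1, 1, 1).
P = [[0, 1, -1], [1, -1, 1], [0, 0, 1]], D = diag(0, 4, -2), P⁻¹ = [[1, 1, 0], [1, 0, 1], [0, 0, 1]].
L⁴ = P·diag(0, 256, 16)·P⁻¹ = [[256, 0, 240], [-256, 0, -240], [0, 0, 16]].
The requested entry is -240.

-240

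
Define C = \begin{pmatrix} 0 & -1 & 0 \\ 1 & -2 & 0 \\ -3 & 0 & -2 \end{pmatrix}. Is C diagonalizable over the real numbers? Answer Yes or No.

Characteristic polynomial: p(λ) = λ^3 + 4λ^2 + 5λ + 2 = (λ + 1)^2(λ + 2).
λ = -1 has algebraic multiplicity 2; rank(C + 1I) = 2, so geometric multiplicity = 1.
Geometric multiplicity < algebraic multiplicity, so C is not diagonalizable.

No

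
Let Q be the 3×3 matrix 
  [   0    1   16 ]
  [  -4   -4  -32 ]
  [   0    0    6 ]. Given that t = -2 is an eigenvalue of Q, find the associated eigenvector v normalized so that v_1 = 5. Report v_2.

Q + 2I = [[2, 1, 16], [-4, -2, -32], [0, 0, 8]].
Solving (Q + 2I)v = 0 gives the eigenspace spanned by (5, -10, 0).
With v_1 = 5, v = (5, -10, 0), so v_2 = -10.

-10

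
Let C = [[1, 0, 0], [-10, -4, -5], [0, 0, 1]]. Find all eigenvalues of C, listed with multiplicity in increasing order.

Characteristic polynomial: p(r) = r^3 + 2r^2 - 7r + 4 = (r - 1)^2(r + 4).
Roots (with multiplicity): -4, 1, 1.

-4, 1, 1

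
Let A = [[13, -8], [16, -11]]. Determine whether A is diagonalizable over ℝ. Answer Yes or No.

Yes

Characteristic polynomial: p(r) = r^2 - 2r - 15 = (r - 5)(r + 3).
All 2 eigenvalues are distinct, so A is diagonalizable.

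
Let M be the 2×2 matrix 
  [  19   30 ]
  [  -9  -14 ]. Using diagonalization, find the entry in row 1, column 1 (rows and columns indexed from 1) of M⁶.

24571

Characteristic polynomial: μ^2 - 5μ + 4 = (μ - 4)(μ - 1), so the eigenvalues are 1, 4.
μ=1: eigenvector (-5, 3).
μ=4: eigenvector (-2, 1).
P = [[-5, -2], [3, 1]], D = diag(1, 4), P⁻¹ = [[1, 2], [-3, -5]].
M⁶ = P·diag(1, 4096)·P⁻¹ = [[24571, 40950], [-12285, -20474]].
The requested entry is 24571.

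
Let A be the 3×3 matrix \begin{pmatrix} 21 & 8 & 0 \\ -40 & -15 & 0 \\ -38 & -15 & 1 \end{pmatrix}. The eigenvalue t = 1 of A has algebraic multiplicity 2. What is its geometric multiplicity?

1

A − 1I = [[20, 8, 0], [-40, -16, 0], [-38, -15, 0]].
This matrix has rank 2, so its null space has dimension 3 − 2 = 1.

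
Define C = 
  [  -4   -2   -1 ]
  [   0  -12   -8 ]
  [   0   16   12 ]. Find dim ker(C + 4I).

1

C + 4I = [[0, -2, -1], [0, -8, -8], [0, 16, 16]].
This matrix has rank 2, so its null space has dimension 3 − 2 = 1.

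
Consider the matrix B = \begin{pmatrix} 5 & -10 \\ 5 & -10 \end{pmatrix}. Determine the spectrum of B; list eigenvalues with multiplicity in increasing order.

Characteristic polynomial: p(λ) = λ^2 + 5λ = λ(λ + 5).
Roots (with multiplicity): -5, 0.

-5, 0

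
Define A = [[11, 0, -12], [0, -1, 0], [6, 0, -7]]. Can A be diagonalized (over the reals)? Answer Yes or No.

Yes

Characteristic polynomial: p(t) = t^3 - 3t^2 - 9t - 5 = (t - 5)(t + 1)^2.
t = -1 has algebraic multiplicity 2; rank(A + 1I) = 1, so geometric multiplicity = 2.
Every eigenvalue has geometric = algebraic multiplicity, so A is diagonalizable.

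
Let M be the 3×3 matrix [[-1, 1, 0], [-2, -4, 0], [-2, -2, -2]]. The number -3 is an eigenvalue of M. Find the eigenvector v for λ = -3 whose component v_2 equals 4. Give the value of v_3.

M + 3I = [[2, 1, 0], [-2, -1, 0], [-2, -2, 1]].
Solving (M + 3I)v = 0 gives the eigenspace spanned by (-2, 4, 4).
With v_2 = 4, v = (-2, 4, 4), so v_3 = 4.

4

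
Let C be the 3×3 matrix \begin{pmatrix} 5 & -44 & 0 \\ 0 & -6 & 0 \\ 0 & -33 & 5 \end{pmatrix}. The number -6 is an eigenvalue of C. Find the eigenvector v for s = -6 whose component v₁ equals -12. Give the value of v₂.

C + 6I = [[11, -44, 0], [0, 0, 0], [0, -33, 11]].
Solving (C + 6I)v = 0 gives the eigenspace spanned by (-12, -3, -9).
With v₁ = -12, v = (-12, -3, -9), so v₂ = -3.

-3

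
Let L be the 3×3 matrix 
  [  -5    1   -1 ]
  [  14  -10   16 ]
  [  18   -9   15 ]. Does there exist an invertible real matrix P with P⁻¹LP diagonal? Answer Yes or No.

No

Characteristic polynomial: p(r) = r^3 - 27r - 54 = (r - 6)(r + 3)^2.
r = -3 has algebraic multiplicity 2; rank(L + 3I) = 2, so geometric multiplicity = 1.
Geometric multiplicity < algebraic multiplicity, so L is not diagonalizable.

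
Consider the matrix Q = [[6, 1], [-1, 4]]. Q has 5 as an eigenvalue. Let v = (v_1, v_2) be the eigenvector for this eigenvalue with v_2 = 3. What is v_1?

-3

Q − 5I = [[1, 1], [-1, -1]].
Solving (Q − 5I)v = 0 gives the eigenspace spanned by (-3, 3).
With v_2 = 3, v = (-3, 3), so v_1 = -3.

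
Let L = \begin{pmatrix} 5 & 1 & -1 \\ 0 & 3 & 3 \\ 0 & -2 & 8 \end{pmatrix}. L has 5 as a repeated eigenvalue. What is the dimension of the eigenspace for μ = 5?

L − 5I = [[0, 1, -1], [0, -2, 3], [0, -2, 3]].
This matrix has rank 2, so its null space has dimension 3 − 2 = 1.

1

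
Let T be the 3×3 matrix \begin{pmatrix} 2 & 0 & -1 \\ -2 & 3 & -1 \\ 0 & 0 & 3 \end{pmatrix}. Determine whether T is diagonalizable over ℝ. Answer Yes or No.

No

Characteristic polynomial: p(λ) = λ^3 - 8λ^2 + 21λ - 18 = (λ - 3)^2(λ - 2).
λ = 3 has algebraic multiplicity 2; rank(T − 3I) = 2, so geometric multiplicity = 1.
Geometric multiplicity < algebraic multiplicity, so T is not diagonalizable.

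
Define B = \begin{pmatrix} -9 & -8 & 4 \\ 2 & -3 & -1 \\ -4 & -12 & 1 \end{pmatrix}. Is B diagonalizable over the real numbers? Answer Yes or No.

No

Characteristic polynomial: p(r) = r^3 + 11r^2 + 35r + 25 = (r + 1)(r + 5)^2.
r = -5 has algebraic multiplicity 2; rank(B + 5I) = 2, so geometric multiplicity = 1.
Geometric multiplicity < algebraic multiplicity, so B is not diagonalizable.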